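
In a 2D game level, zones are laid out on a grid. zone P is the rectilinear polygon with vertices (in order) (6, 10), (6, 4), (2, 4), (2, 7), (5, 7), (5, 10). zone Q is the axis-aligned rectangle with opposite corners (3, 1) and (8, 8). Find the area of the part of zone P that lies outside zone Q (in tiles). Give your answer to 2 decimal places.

5.00

|zone P| = 15, |zone P∩zone Q| = 10.
|zone P ∖ zone Q| = |zone P| − |zone P∩zone Q| = 15 − 10 = 5.00.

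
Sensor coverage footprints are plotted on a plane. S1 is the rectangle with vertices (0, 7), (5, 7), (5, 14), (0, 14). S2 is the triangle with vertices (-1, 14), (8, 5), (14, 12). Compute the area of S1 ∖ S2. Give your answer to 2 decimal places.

19.83

|S1| = 35, |S1∩S2| = 15.1667.
|S1 ∖ S2| = |S1| − |S1∩S2| = 35 − 15.1667 = 19.83.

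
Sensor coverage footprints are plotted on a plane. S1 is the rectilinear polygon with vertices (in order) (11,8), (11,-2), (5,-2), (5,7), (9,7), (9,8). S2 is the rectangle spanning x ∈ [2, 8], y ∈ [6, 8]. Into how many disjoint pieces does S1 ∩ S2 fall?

S1 ∩ S2 is a single connected region.

1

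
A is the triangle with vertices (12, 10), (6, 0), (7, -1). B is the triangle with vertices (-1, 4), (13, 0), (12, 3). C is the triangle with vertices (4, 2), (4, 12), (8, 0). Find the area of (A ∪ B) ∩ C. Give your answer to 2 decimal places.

The region (A ∪ B) ∩ C is the polygon with vertices (7.556,0.222), (6.462,0.769), (7.024,1.707), (4,2.571), (4,3.615), (6.868,3.395), (7.769,0.692).
By the shoelace formula its area is 5.48.

5.48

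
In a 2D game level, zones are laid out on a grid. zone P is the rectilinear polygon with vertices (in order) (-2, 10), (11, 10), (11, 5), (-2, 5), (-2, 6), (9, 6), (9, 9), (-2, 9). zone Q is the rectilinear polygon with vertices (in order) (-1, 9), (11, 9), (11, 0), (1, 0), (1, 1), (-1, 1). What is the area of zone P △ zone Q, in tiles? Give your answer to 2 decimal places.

|zone P| = 32, |zone Q| = 106, |zone P∩zone Q| = 18.
|zone P △ zone Q| = |zone P| + |zone Q| − 2·|zone P∩zone Q| = 32 + 106 − 36 = 102.00.

102.00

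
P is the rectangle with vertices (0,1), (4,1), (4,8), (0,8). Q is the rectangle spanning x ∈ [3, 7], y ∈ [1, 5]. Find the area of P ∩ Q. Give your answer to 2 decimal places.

|P∩Q|: x∈[3,4], y∈[1,5] → 1·4 = 4.

4.00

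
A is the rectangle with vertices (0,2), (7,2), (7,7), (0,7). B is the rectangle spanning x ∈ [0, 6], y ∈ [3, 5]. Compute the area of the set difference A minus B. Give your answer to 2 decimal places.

23.00

|A∩B|: x∈[0,6], y∈[3,5] → 6·2 = 12.
|A| = 35.
|A ∖ B| = |A| − |A∩B| = 35 − 12 = 23.00.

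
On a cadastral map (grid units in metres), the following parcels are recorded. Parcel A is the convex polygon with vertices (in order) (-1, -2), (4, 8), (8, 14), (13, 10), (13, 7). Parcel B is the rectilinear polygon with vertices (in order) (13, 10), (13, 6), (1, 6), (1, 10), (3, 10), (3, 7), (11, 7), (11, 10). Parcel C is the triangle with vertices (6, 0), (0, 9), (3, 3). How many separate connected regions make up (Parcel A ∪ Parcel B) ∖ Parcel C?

3

(Parcel A ∪ Parcel B) ∖ Parcel C splits into 3 disjoint pieces (area 78.1409, area 0.25, area 11.5272).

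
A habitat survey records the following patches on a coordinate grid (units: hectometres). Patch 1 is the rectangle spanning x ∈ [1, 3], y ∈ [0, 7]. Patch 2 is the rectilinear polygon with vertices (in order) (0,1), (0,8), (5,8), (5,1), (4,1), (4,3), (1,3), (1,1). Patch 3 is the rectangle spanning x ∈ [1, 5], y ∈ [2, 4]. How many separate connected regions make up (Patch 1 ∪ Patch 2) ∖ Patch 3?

(Patch 1 ∪ Patch 2) ∖ Patch 3 splits into 2 disjoint pieces (area 27, area 1).

2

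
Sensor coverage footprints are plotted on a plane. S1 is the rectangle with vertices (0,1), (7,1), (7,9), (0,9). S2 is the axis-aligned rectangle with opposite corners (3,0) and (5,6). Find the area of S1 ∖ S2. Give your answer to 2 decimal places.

|S1∩S2|: x∈[3,5], y∈[1,6] → 2·5 = 10.
|S1| = 56.
|S1 ∖ S2| = |S1| − |S1∩S2| = 56 − 10 = 46.00.

46.00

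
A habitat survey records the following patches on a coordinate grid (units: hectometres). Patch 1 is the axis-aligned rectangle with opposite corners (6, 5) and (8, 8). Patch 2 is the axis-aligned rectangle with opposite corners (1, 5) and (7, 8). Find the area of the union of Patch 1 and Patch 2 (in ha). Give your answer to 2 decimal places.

By inclusion–exclusion:
Individual areas: |Patch 1| = 6, |Patch 2| = 18.
|Patch 1∩Patch 2|: x∈[6,7], y∈[5,8] → 1·3 = 3.
|Patch 1 ∪ Patch 2| = 24 − 3 = 21.00.

21.00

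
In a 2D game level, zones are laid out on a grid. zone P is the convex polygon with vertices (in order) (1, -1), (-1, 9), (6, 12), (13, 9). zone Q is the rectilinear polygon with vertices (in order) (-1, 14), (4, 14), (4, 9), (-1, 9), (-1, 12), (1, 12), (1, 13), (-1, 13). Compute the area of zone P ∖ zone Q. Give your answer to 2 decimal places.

|zone P| = 91, |zone P∩zone Q| = 5.3571.
|zone P ∖ zone Q| = |zone P| − |zone P∩zone Q| = 91 − 5.3571 = 85.64.

85.64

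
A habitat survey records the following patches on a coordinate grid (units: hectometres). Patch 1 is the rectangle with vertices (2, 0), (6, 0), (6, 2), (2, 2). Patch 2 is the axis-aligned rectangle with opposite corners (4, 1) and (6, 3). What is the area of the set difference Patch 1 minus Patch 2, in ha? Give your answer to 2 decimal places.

|Patch 1∩Patch 2|: x∈[4,6], y∈[1,2] → 2·1 = 2.
|Patch 1| = 8.
|Patch 1 ∖ Patch 2| = |Patch 1| − |Patch 1∩Patch 2| = 8 − 2 = 6.00.

6.00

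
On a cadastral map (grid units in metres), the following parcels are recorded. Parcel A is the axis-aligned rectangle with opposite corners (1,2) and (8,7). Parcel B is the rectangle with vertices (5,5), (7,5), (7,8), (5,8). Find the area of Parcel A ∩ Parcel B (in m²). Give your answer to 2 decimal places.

4.00

|Parcel A∩Parcel B|: x∈[5,7], y∈[5,7] → 2·2 = 4.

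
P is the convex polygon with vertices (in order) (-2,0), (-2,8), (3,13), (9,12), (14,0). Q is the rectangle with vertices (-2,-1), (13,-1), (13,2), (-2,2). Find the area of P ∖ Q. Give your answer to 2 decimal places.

|P| = 157.5, |P∩Q| = 30.
|P ∖ Q| = |P| − |P∩Q| = 157.5 − 30 = 127.50.

127.50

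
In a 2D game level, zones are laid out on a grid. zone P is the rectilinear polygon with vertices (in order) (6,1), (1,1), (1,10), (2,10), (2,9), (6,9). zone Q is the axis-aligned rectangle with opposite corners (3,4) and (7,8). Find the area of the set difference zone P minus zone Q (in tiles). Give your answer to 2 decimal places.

29.00

|zone P| = 41, |zone P∩zone Q| = 12.
|zone P ∖ zone Q| = |zone P| − |zone P∩zone Q| = 41 − 12 = 29.00.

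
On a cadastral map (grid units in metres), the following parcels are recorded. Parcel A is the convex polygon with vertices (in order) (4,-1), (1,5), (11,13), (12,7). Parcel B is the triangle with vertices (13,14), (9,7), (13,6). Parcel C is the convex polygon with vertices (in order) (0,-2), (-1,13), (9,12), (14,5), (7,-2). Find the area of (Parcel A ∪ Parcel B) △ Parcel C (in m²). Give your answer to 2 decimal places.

111.67

|Parcel A ∪ Parcel B| = 79.0032.
|(Parcel A ∪ Parcel B) ∩ Parcel C| = 66.4182.
|(Parcel A ∪ Parcel B) △ Parcel C| = 79.0032 + 165.5 − 132.8364 = 111.67.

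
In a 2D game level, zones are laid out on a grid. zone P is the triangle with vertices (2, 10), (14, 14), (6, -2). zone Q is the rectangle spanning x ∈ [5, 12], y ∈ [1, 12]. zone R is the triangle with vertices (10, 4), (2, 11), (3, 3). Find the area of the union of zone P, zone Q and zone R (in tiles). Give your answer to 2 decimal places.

106.25

By inclusion–exclusion:
Individual areas: |zone P| = 80, |zone Q| = 77, |zone R| = 28.5.
|zone P∩zone Q| = 55.25.
|zone P∩zone R| = 23.6195.
|zone Q∩zone R| = 12.7232.
|zone P∩zone Q∩zone R| = 12.3419.
|zone P ∪ zone Q ∪ zone R| = 185.5 − 91.5927 + 12.3419 = 106.25.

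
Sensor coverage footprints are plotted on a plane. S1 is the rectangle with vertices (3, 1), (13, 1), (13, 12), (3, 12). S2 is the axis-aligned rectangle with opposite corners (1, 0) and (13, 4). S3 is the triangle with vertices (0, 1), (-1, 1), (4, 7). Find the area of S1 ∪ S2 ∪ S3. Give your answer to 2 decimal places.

130.25

By inclusion–exclusion:
Individual areas: |S1| = 110, |S2| = 48, |S3| = 3.
|S1∩S2|: x∈[3,13], y∈[1,4] → 10·3 = 30.
|S1∩S3| = 0.15.
|S2∩S3| = 0.6.
|S1∩S2∩S3| = 0.
|S1 ∪ S2 ∪ S3| = 161 − 30.75 + 0 = 130.25.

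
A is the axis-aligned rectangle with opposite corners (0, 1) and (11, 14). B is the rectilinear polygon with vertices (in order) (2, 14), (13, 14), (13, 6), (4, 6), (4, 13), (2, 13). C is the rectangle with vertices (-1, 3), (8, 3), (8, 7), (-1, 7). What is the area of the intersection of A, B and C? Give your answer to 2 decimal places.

The intersection is the polygon with vertices (4,6), (4,7), (8,7), (8,6).
By the shoelace formula its area is 4.00.

4.00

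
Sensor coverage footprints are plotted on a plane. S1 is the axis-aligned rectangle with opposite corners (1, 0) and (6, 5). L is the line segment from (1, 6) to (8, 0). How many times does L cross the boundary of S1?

The segment meets the boundary at (6,1.714), (2.167,5).

2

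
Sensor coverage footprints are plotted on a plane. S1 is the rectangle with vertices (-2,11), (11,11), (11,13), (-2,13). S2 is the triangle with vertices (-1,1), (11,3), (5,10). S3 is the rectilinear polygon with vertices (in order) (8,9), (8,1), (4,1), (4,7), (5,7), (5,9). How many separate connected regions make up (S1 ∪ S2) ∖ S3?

(S1 ∪ S2) ∖ S3 splits into 3 disjoint pieces (area 26, area 19.3452, area 6).

3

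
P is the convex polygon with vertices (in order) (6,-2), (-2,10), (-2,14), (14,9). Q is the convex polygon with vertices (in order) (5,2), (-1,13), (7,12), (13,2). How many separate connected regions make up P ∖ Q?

2

P ∖ Q splits into 2 disjoint pieces (area 35.9223, area 15.3863).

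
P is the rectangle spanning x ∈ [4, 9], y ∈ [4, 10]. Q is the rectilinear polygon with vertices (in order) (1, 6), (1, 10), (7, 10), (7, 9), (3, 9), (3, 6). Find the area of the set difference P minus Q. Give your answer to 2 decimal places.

|P| = 30, |P∩Q| = 3.
|P ∖ Q| = |P| − |P∩Q| = 30 − 3 = 27.00.

27.00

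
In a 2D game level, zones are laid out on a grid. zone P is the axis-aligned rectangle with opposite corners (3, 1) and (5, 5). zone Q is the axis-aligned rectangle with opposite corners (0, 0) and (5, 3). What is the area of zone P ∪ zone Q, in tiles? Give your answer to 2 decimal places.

19.00

By inclusion–exclusion:
Individual areas: |zone P| = 8, |zone Q| = 15.
|zone P∩zone Q|: x∈[3,5], y∈[1,3] → 2·2 = 4.
|zone P ∪ zone Q| = 23 − 4 = 19.00.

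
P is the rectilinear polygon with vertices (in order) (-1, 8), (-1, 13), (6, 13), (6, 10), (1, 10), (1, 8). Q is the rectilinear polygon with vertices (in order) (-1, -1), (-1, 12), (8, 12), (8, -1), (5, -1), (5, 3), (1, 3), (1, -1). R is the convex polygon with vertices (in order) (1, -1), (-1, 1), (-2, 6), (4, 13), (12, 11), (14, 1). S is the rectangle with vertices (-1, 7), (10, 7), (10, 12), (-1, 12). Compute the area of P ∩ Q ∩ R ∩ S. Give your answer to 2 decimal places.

8.39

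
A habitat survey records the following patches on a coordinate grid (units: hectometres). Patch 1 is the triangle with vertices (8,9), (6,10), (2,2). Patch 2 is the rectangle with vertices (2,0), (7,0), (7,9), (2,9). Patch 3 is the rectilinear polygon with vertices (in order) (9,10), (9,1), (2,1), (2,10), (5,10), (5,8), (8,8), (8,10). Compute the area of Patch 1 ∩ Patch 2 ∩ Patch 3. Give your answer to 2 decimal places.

The intersection is the polygon with vertices (7,7.833), (2,2), (5,8), (7,8).
By the shoelace formula its area is 6.42.

6.42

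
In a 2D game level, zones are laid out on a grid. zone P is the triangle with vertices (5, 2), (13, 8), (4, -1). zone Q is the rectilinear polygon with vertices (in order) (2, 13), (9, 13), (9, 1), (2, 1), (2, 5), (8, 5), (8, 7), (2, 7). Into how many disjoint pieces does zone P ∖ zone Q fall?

zone P ∖ zone Q splits into 2 disjoint pieces (area 2, area 1.3333).

2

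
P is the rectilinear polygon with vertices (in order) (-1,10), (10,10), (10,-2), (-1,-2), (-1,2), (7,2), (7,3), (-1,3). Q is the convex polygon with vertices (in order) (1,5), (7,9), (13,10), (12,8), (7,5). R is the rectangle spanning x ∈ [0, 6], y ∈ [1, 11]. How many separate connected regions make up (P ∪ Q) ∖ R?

(P ∪ Q) ∖ R splits into 2 disjoint pieces (area 74.45, area 7).

2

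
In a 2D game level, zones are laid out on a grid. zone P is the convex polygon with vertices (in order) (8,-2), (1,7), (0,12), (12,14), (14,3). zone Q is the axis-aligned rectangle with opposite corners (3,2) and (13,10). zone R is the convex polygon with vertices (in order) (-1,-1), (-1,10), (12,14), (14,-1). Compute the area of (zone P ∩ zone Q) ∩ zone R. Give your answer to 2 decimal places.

The region (zone P ∩ zone Q) ∩ zone R is the polygon with vertices (3,10), (12.533,10), (13,6.5), (13,2.167), (12.8,2), (4.889,2), (3,4.429).
By the shoelace formula its area is 76.87.

76.87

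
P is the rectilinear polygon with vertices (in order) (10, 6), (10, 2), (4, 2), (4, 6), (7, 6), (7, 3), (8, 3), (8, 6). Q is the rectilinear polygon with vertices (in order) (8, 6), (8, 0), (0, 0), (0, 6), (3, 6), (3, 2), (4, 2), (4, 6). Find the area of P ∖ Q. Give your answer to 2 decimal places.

|P| = 21, |P∩Q| = 13.
|P ∖ Q| = |P| − |P∩Q| = 21 − 13 = 8.00.

8.00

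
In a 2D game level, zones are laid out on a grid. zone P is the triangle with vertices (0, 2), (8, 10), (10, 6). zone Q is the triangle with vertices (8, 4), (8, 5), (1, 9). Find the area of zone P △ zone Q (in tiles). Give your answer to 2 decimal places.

23.66

|zone P| = 24, |zone Q| = 3.5, |zone P∩zone Q| = 1.9199.
|zone P △ zone Q| = |zone P| + |zone Q| − 2·|zone P∩zone Q| = 24 + 3.5 − 3.8398 = 23.66.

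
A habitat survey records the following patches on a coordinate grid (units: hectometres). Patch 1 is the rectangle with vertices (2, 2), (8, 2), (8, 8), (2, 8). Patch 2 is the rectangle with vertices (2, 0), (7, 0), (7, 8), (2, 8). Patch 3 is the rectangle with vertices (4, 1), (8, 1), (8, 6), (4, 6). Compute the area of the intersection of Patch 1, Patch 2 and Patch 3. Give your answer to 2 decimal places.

The intersection is the polygon with vertices (7,2), (4,2), (4,6), (7,6).
By the shoelace formula its area is 12.00.

12.00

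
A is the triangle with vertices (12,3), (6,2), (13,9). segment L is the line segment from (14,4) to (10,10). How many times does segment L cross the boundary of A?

The segment meets the boundary at (12.533,6.2), (11.6,7.6).

2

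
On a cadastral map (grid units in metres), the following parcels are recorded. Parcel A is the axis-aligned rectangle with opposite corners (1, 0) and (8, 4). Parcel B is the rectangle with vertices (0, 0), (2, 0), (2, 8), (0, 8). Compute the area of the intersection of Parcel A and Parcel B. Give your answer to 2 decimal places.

4.00

|Parcel A∩Parcel B|: x∈[1,2], y∈[0,4] → 1·4 = 4.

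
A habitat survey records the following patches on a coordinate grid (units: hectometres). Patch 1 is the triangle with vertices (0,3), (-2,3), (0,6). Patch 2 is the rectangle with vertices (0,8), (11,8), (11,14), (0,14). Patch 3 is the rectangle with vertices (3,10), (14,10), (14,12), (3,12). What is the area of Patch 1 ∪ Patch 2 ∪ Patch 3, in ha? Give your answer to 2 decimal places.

75.00

By inclusion–exclusion:
Individual areas: |Patch 1| = 3, |Patch 2| = 66, |Patch 3| = 22.
|Patch 1∩Patch 2| = 0.
|Patch 1∩Patch 3| = 0.
|Patch 2∩Patch 3|: x∈[3,11], y∈[10,12] → 8·2 = 16.
|Patch 1∩Patch 2∩Patch 3| = 0.
|Patch 1 ∪ Patch 2 ∪ Patch 3| = 91 − 16 + 0 = 75.00.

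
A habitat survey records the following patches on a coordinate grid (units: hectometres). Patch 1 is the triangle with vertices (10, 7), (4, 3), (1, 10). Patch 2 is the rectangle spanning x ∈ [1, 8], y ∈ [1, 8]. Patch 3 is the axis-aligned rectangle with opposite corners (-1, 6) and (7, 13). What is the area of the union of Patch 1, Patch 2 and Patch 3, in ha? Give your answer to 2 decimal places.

95.00

By inclusion–exclusion:
Individual areas: |Patch 1| = 27, |Patch 2| = 49, |Patch 3| = 56.
|Patch 1∩Patch 2| = 19.8571.
|Patch 1∩Patch 3| = 14.5714.
|Patch 2∩Patch 3|: x∈[1,7], y∈[6,8] → 6·2 = 12.
|Patch 1∩Patch 2∩Patch 3| = 9.4286.
|Patch 1 ∪ Patch 2 ∪ Patch 3| = 132 − 46.4286 + 9.4286 = 95.00.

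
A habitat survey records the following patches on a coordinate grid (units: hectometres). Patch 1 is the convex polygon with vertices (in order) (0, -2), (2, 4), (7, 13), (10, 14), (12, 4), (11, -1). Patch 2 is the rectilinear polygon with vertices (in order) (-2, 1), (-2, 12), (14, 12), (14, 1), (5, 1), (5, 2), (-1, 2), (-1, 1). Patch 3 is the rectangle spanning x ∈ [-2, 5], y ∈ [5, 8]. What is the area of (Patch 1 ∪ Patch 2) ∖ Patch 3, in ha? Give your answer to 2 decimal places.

184.41

|Patch 1 ∪ Patch 2| = 205.4111.
|(Patch 1 ∪ Patch 2) ∩ Patch 3| = 21.
|(Patch 1 ∪ Patch 2) ∖ Patch 3| = 205.4111 − 21 = 184.41.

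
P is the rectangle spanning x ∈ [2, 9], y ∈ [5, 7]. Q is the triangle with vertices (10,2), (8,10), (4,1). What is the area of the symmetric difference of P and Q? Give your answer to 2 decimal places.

|P| = 14, |Q| = 25, |P∩Q| = 5.4306.
|P △ Q| = |P| + |Q| − 2·|P∩Q| = 14 + 25 − 10.8611 = 28.14.

28.14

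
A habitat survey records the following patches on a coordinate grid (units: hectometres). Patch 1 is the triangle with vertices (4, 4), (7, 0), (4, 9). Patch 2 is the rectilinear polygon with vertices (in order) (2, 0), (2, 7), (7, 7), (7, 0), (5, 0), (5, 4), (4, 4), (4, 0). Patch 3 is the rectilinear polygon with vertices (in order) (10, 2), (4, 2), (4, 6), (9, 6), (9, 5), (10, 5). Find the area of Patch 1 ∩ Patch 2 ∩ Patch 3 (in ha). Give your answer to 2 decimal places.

4.50

The intersection is the polygon with vertices (5,4), (4,4), (4,6), (5,6), (6.333,2), (5.5,2), (5,2.667).
By the shoelace formula its area is 4.50.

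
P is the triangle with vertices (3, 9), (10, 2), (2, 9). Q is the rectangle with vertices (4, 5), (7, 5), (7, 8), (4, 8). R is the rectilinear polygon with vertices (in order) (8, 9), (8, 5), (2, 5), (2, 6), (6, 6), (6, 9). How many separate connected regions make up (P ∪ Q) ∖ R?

2

(P ∪ Q) ∖ R splits into 2 disjoint pieces (area 5.25, area 0.6429).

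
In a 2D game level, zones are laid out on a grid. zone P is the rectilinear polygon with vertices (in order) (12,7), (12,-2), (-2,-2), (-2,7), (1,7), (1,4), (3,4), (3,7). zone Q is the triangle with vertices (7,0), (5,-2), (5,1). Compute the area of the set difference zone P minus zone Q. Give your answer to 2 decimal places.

|zone P| = 120, |zone P∩zone Q| = 3.
|zone P ∖ zone Q| = |zone P| − |zone P∩zone Q| = 120 − 3 = 117.00.

117.00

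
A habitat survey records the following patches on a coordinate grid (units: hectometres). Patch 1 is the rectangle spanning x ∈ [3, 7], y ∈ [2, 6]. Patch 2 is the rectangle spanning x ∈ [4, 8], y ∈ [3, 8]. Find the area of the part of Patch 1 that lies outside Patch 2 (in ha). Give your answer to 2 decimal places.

|Patch 1∩Patch 2|: x∈[4,7], y∈[3,6] → 3·3 = 9.
|Patch 1| = 16.
|Patch 1 ∖ Patch 2| = |Patch 1| − |Patch 1∩Patch 2| = 16 − 9 = 7.00.

7.00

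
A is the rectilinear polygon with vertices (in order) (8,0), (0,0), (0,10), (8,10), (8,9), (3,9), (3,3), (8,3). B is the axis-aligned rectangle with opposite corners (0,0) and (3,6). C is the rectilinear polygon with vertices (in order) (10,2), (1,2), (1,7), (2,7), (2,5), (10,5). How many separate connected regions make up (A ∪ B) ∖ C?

(A ∪ B) ∖ C is a single connected region.

1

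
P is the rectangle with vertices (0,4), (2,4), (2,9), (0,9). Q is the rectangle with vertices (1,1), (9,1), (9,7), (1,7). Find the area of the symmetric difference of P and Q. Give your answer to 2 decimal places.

52.00

|P∩Q|: x∈[1,2], y∈[4,7] → 1·3 = 3.
|P △ Q| = |P| + |Q| − 2·|P∩Q| = 10 + 48 − 6 = 52.00.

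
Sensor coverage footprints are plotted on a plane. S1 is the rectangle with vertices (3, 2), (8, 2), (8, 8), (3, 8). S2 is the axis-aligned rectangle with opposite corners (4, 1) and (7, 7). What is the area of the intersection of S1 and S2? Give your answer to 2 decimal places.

|S1∩S2|: x∈[4,7], y∈[2,7] → 3·5 = 15.

15.00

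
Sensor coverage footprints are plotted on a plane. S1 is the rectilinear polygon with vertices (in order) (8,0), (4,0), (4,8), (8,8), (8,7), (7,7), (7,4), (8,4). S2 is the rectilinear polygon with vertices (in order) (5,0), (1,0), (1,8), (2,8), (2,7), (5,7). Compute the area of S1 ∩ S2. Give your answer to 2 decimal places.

The intersection is the polygon with vertices (4,0), (4,7), (5,7), (5,0).
By the shoelace formula its area is 7.00.

7.00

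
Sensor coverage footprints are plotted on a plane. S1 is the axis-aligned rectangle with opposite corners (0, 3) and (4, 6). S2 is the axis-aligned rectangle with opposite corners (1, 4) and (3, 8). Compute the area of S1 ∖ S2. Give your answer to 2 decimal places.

|S1∩S2|: x∈[1,3], y∈[4,6] → 2·2 = 4.
|S1| = 12.
|S1 ∖ S2| = |S1| − |S1∩S2| = 12 − 4 = 8.00.

8.00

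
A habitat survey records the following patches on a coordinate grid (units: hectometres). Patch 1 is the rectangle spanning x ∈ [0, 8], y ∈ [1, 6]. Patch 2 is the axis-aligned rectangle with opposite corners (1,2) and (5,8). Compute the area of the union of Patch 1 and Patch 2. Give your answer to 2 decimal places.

48.00

By inclusion–exclusion:
Individual areas: |Patch 1| = 40, |Patch 2| = 24.
|Patch 1∩Patch 2|: x∈[1,5], y∈[2,6] → 4·4 = 16.
|Patch 1 ∪ Patch 2| = 64 − 16 = 48.00.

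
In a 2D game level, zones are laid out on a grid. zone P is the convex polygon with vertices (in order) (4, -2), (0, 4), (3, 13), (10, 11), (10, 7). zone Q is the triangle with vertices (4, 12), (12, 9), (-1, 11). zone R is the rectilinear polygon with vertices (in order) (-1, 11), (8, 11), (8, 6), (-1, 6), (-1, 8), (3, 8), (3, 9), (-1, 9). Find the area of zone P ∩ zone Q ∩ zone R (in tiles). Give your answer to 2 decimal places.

The intersection is the polygon with vertices (8,10.5), (8,9.615), (2.171,10.512), (2.333,11), (6.667,11).
By the shoelace formula its area is 5.08.

5.08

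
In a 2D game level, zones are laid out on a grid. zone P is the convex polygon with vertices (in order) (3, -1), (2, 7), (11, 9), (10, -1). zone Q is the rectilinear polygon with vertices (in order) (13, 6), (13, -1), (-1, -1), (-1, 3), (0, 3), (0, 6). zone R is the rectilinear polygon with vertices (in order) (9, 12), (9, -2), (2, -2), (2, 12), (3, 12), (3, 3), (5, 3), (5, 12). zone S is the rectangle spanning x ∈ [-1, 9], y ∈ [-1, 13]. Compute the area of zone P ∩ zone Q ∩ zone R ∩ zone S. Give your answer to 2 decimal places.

39.06

The intersection is the polygon with vertices (3,3), (5,3), (5,6), (9,6), (9,-1), (3,-1), (2.125,6), (3,6).
By the shoelace formula its area is 39.06.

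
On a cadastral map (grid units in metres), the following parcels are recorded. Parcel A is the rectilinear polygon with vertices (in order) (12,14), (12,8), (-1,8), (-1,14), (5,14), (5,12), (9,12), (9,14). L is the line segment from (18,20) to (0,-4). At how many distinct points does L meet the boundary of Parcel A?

The segment meets the boundary at (9,8), (12,12).

2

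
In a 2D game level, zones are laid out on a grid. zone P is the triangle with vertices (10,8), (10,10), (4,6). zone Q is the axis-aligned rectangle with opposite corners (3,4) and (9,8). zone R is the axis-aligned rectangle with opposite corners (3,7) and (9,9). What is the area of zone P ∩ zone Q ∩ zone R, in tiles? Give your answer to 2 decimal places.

The intersection is the polygon with vertices (7,8), (9,8), (9,7.667), (7,7), (5.5,7).
By the shoelace formula its area is 2.08.

2.08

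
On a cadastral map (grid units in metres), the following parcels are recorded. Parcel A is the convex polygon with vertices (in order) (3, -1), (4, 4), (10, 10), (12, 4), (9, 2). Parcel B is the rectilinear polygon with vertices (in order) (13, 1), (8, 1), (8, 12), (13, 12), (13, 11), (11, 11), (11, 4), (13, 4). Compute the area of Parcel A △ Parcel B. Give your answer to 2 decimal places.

|Parcel A| = 45.5, |Parcel B| = 41, |Parcel A∩Parcel B| = 19.75.
|Parcel A △ Parcel B| = |Parcel A| + |Parcel B| − 2·|Parcel A∩Parcel B| = 45.5 + 41 − 39.5 = 47.00.

47.00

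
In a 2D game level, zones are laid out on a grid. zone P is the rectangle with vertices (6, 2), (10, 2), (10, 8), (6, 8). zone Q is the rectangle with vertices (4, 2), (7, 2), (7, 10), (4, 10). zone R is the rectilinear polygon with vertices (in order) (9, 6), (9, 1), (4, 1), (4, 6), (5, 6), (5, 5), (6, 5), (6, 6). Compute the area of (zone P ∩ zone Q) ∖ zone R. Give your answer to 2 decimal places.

|zone P ∩ zone Q| = 6.
|(zone P ∩ zone Q) ∩ zone R| = 4.
|(zone P ∩ zone Q) ∖ zone R| = 6 − 4 = 2.00.

2.00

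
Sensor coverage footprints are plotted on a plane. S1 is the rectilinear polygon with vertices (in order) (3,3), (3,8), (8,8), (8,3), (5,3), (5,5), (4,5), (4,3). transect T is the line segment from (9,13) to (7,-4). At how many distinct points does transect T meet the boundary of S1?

2

The segment meets the boundary at (8,4.5), (7.824,3).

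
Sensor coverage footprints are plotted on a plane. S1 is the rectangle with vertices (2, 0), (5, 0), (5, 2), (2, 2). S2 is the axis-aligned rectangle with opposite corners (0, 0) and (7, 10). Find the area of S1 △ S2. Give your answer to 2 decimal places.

64.00

|S1∩S2|: x∈[2,5], y∈[0,2] → 3·2 = 6.
|S1 △ S2| = |S1| + |S2| − 2·|S1∩S2| = 6 + 70 − 12 = 64.00.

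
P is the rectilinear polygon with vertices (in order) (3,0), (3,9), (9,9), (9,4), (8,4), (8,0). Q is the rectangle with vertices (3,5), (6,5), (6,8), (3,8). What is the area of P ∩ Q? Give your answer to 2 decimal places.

The intersection is the polygon with vertices (3,8), (6,8), (6,5), (3,5).
By the shoelace formula its area is 9.00.

9.00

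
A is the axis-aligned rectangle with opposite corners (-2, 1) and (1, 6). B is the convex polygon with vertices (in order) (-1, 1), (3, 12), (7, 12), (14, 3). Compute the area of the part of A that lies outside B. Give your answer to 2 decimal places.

|A| = 15, |A∩B| = 5.1879.
|A ∖ B| = |A| − |A∩B| = 15 − 5.1879 = 9.81.

9.81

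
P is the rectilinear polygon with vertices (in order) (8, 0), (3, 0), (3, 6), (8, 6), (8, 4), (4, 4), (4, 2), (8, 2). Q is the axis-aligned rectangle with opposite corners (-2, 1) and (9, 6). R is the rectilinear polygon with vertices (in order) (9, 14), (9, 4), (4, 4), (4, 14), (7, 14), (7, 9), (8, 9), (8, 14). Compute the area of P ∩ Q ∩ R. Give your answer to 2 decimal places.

8.00

The intersection is the polygon with vertices (8,6), (8,4), (4,4), (4,6).
By the shoelace formula its area is 8.00.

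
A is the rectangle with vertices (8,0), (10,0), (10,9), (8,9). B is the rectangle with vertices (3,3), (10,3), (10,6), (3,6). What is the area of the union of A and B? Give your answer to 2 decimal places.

By inclusion–exclusion:
Individual areas: |A| = 18, |B| = 21.
|A∩B|: x∈[8,10], y∈[3,6] → 2·3 = 6.
|A ∪ B| = 39 − 6 = 33.00.

33.00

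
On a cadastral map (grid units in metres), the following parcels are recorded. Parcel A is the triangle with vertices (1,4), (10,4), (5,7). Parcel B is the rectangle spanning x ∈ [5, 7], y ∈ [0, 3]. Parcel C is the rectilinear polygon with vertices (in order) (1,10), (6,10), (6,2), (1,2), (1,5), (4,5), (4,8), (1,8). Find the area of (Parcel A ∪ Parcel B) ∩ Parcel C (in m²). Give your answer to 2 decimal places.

|Parcel A ∪ Parcel B| = 19.5.
|(Parcel A ∪ Parcel B) ∩ Parcel C| = 8.66.

8.66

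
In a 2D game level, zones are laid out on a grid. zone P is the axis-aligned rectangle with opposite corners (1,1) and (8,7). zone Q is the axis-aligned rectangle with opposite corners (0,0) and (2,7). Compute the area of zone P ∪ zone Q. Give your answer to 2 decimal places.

50.00

By inclusion–exclusion:
Individual areas: |zone P| = 42, |zone Q| = 14.
|zone P∩zone Q|: x∈[1,2], y∈[1,7] → 1·6 = 6.
|zone P ∪ zone Q| = 56 − 6 = 50.00.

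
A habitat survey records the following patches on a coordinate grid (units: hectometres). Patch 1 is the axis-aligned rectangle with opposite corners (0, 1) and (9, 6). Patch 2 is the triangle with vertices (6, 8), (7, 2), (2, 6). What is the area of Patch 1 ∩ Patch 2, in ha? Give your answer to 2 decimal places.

8.67

The intersection is the polygon with vertices (6.333,6), (7,2), (2,6).
By the shoelace formula its area is 8.67.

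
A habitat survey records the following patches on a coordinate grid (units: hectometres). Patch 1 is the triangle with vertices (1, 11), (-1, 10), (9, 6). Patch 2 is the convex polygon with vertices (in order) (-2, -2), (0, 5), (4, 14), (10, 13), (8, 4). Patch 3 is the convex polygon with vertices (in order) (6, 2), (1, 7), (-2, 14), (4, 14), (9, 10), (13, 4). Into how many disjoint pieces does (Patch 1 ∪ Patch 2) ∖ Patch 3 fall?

3

(Patch 1 ∪ Patch 2) ∖ Patch 3 splits into 3 disjoint pieces (area 0.2282, area 10.0625, area 28.6182).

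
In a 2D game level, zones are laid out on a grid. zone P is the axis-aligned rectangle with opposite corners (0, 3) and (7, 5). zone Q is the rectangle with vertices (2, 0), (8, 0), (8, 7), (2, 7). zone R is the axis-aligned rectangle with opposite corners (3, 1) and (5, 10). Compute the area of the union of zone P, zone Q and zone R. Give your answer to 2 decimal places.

By inclusion–exclusion:
Individual areas: |zone P| = 14, |zone Q| = 42, |zone R| = 18.
|zone P∩zone Q|: x∈[2,7], y∈[3,5] → 5·2 = 10.
|zone P∩zone R|: x∈[3,5], y∈[3,5] → 2·2 = 4.
|zone Q∩zone R|: x∈[3,5], y∈[1,7] → 2·6 = 12.
|zone P∩zone Q∩zone R| = 4.
|zone P ∪ zone Q ∪ zone R| = 74 − 26 + 4 = 52.00.

52.00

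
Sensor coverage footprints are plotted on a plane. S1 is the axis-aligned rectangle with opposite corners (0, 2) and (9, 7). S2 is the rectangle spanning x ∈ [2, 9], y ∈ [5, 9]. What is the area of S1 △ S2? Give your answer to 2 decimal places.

|S1∩S2|: x∈[2,9], y∈[5,7] → 7·2 = 14.
|S1 △ S2| = |S1| + |S2| − 2·|S1∩S2| = 45 + 28 − 28 = 45.00.

45.00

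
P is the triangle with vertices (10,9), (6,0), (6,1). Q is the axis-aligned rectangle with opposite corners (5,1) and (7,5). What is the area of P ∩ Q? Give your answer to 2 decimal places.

The intersection is the polygon with vertices (6.444,1), (6,1), (7,3), (7,2.25).
By the shoelace formula its area is 0.65.

0.65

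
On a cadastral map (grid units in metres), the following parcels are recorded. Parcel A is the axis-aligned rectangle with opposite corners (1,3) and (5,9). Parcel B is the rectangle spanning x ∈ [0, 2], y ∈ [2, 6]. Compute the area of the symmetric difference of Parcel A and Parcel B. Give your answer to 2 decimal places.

|Parcel A∩Parcel B|: x∈[1,2], y∈[3,6] → 1·3 = 3.
|Parcel A △ Parcel B| = |Parcel A| + |Parcel B| − 2·|Parcel A∩Parcel B| = 24 + 8 − 6 = 26.00.

26.00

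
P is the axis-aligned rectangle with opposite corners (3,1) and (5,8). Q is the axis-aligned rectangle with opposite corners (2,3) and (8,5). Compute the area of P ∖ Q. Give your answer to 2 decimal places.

|P∩Q|: x∈[3,5], y∈[3,5] → 2·2 = 4.
|P| = 14.
|P ∖ Q| = |P| − |P∩Q| = 14 − 4 = 10.00.

10.00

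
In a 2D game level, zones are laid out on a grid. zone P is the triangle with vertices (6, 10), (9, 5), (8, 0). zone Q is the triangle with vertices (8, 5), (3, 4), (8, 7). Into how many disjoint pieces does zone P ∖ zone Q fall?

zone P ∖ zone Q splits into 2 disjoint pieces (area 2.3162, area 5.7372).

2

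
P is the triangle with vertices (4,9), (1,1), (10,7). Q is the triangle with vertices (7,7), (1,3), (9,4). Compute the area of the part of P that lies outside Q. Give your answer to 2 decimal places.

17.98

|P| = 27, |P∩Q| = 9.0177.
|P ∖ Q| = |P| − |P∩Q| = 27 − 9.0177 = 17.98.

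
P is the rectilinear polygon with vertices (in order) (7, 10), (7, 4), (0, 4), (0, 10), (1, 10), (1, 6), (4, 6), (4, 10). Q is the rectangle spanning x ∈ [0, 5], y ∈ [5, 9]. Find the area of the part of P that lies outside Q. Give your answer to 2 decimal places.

|P| = 30, |P∩Q| = 11.
|P ∖ Q| = |P| − |P∩Q| = 30 − 11 = 19.00.

19.00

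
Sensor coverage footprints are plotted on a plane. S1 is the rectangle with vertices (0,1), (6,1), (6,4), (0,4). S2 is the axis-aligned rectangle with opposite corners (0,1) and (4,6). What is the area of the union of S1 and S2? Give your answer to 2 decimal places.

By inclusion–exclusion:
Individual areas: |S1| = 18, |S2| = 20.
|S1∩S2|: x∈[0,4], y∈[1,4] → 4·3 = 12.
|S1 ∪ S2| = 38 − 12 = 26.00.

26.00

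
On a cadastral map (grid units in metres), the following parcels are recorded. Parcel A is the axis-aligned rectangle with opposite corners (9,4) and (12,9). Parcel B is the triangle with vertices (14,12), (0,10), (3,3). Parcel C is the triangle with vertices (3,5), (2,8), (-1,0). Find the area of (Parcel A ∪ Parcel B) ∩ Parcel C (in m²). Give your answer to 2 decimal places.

The region (Parcel A ∪ Parcel B) ∩ Parcel C is the polygon with vertices (1.467,6.578), (2,8), (3,5), (2.442,4.302).
By the shoelace formula its area is 2.49.

2.49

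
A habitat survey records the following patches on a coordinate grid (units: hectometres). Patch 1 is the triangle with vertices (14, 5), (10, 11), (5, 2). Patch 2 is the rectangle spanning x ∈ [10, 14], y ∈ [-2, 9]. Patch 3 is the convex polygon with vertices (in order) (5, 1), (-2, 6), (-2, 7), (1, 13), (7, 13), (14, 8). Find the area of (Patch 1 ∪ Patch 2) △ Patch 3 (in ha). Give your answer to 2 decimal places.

|Patch 1 ∪ Patch 2| = 63.6667.
|(Patch 1 ∪ Patch 2) ∩ Patch 3| = 27.4913.
|(Patch 1 ∪ Patch 2) △ Patch 3| = 63.6667 + 116.5 − 54.9826 = 125.18.

125.18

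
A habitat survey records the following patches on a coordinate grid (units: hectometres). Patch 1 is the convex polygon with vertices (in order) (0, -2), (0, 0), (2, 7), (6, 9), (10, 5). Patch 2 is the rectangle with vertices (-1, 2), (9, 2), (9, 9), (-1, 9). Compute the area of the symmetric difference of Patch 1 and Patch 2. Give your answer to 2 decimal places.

|Patch 1| = 52, |Patch 2| = 70, |Patch 1∩Patch 2| = 40.2929.
|Patch 1 △ Patch 2| = |Patch 1| + |Patch 2| − 2·|Patch 1∩Patch 2| = 52 + 70 − 80.5857 = 41.41.

41.41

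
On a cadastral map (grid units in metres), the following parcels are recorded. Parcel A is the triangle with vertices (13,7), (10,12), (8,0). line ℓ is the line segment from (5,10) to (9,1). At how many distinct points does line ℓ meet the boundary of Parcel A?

The segment meets the boundary at (8.89,1.247), (8.394,2.364).

2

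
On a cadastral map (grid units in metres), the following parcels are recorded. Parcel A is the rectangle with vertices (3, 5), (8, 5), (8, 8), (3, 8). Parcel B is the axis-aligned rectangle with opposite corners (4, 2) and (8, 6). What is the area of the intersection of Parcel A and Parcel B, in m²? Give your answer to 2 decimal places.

|Parcel A∩Parcel B|: x∈[4,8], y∈[5,6] → 4·1 = 4.

4.00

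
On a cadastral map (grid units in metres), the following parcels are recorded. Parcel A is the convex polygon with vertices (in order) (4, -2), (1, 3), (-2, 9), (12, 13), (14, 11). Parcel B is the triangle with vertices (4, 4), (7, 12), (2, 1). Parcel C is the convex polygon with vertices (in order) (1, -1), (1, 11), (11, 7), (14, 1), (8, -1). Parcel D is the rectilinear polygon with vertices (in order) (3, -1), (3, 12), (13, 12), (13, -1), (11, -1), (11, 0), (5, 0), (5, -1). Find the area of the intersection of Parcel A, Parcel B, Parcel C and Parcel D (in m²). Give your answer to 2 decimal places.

The intersection is the polygon with vertices (5.891,9.043), (4,4), (3,2.5), (3,3.2), (5.692,9.123).
By the shoelace formula its area is 2.81.

2.81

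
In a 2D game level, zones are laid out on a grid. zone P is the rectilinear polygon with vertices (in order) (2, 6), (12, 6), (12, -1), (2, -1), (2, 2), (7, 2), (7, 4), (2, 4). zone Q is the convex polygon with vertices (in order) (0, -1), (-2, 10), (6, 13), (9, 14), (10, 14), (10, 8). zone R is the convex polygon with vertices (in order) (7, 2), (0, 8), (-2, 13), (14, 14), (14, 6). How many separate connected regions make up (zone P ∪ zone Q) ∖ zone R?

(zone P ∪ zone Q) ∖ zone R splits into 2 disjoint pieces (area 69.8264, area 0.4615).

2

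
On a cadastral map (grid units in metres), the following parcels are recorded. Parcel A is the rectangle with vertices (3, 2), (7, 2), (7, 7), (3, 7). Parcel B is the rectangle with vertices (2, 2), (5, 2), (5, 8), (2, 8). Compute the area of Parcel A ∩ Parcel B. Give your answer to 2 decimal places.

|Parcel A∩Parcel B|: x∈[3,5], y∈[2,7] → 2·5 = 10.

10.00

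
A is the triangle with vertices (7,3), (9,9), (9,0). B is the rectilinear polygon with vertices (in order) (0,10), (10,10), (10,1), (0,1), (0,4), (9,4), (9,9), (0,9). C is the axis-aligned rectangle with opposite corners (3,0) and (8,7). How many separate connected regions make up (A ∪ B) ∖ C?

(A ∪ B) ∖ C splits into 2 disjoint pieces (area 24.8333, area 9).

2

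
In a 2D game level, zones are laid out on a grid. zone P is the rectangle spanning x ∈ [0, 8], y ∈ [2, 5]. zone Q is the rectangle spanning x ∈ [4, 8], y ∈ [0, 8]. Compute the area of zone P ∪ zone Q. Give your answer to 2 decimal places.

44.00

By inclusion–exclusion:
Individual areas: |zone P| = 24, |zone Q| = 32.
|zone P∩zone Q|: x∈[4,8], y∈[2,5] → 4·3 = 12.
|zone P ∪ zone Q| = 56 − 12 = 44.00.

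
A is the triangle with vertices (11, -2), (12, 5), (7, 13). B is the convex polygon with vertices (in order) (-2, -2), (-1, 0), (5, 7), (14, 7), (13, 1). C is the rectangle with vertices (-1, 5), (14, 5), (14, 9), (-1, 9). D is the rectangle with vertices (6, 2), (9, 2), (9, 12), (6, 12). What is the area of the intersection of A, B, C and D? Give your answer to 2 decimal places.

The intersection is the polygon with vertices (9,7), (9,5.5), (8.6,7).
By the shoelace formula its area is 0.30.

0.30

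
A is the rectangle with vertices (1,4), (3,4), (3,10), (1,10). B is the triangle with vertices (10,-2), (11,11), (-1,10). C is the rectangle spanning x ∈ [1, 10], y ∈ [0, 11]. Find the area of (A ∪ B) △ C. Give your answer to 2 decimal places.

37.33

|A ∪ B| = 82.9545.
|(A ∪ B) ∩ C| = 72.3144.
|(A ∪ B) △ C| = 82.9545 + 99 − 144.6288 = 37.33.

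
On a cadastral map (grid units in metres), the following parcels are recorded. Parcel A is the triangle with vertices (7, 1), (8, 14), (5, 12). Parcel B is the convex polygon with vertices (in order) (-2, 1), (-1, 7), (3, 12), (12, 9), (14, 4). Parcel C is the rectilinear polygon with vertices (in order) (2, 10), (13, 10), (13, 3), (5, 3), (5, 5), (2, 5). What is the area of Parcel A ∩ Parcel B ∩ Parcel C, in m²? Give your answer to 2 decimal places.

9.96

The intersection is the polygon with vertices (5.364,10), (7.692,10), (7.154,3), (6.636,3).
By the shoelace formula its area is 9.96.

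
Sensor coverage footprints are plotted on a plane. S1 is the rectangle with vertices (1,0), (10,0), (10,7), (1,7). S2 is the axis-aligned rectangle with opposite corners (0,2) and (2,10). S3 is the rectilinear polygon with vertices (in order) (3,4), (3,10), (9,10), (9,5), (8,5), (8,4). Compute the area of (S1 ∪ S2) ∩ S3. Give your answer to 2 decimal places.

The region (S1 ∪ S2) ∩ S3 is the polygon with vertices (9,7), (9,5), (8,5), (8,4), (3,4), (3,7).
By the shoelace formula its area is 17.00.

17.00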